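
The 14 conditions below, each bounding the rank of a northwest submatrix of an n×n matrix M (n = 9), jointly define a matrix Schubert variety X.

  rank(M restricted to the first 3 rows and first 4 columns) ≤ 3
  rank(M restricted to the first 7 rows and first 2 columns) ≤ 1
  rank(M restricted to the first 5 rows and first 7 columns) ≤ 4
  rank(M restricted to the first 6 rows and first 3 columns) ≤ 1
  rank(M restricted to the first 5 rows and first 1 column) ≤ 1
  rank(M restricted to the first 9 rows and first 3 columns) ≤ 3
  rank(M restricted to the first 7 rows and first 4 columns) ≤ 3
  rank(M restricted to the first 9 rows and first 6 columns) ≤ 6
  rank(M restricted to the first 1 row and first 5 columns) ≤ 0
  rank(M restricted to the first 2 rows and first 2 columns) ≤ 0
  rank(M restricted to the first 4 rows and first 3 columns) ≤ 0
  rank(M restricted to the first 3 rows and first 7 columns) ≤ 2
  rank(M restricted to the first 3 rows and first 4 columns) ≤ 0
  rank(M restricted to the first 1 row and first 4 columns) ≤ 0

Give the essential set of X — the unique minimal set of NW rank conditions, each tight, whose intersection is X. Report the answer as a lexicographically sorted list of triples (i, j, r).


Recovering R(i,j) via the rank-extension bound from the 14 conditions:

  R[1]: 0 | 0 | 0 | 0 | 0 | 1 | 1 | 1 | 1
  R[2]: 0 | 0 | 0 | 0 | 1 | 2 | 2 | 2 | 2
  R[3]: 0 | 0 | 0 | 0 | 1 | 2 | 2 | 3 | 3
  R[4]: 0 | 0 | 0 | 1 | 2 | 3 | 3 | 4 | 4
  R[5]: 1 | 1 | 1 | 2 | 3 | 4 | 4 | 5 | 5
  R[6]: 1 | 1 | 1 | 2 | 3 | 4 | 5 | 6 | 6
  R[7]: 1 | 1 | 2 | 3 | 4 | 5 | 6 | 7 | 7
  R[8]: 1 | 2 | 3 | 4 | 5 | 6 | 7 | 8 | 8
  R[9]: 1 | 2 | 3 | 4 | 5 | 6 | 7 | 8 | 9

second differences of R give the permutation w = (6, 5, 8, 4, 1, 7, 3, 2, 9).

D(w) has 20 cells with 6 SE-corners; essential set:

[(1, 5, 0), (3, 4, 0), (3, 7, 2), (4, 3, 0), (6, 3, 1), (7, 2, 1)]


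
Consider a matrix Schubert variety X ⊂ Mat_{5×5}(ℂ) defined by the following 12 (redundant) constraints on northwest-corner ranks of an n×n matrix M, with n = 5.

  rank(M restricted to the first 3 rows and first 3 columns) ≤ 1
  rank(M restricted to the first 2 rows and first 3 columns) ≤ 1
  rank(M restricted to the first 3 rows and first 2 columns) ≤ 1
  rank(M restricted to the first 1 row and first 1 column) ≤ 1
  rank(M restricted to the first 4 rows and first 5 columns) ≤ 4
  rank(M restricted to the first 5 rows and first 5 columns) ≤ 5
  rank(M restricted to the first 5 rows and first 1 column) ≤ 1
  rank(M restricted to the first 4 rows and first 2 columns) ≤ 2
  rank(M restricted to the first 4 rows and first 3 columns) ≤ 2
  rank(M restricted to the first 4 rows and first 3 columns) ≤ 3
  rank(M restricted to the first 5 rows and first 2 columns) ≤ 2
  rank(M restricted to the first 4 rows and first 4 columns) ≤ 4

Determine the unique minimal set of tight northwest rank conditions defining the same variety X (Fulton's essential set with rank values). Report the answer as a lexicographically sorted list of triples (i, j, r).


Propagating the 12 rank bounds to every northwest block:

  row 1: 1  1  1  1  1
  row 2: 1  1  1  2  2
  row 3: 1  1  1  2  3
  row 4: 1  2  2  3  4
  row 5: 1  2  3  4  5

reading off 1-entries of Δ²R: w = (1, 4, 5, 2, 3).

Rothe diagram D(w) (4 cells), 1 SE-corner (essential condition):

[(3, 3, 1)]


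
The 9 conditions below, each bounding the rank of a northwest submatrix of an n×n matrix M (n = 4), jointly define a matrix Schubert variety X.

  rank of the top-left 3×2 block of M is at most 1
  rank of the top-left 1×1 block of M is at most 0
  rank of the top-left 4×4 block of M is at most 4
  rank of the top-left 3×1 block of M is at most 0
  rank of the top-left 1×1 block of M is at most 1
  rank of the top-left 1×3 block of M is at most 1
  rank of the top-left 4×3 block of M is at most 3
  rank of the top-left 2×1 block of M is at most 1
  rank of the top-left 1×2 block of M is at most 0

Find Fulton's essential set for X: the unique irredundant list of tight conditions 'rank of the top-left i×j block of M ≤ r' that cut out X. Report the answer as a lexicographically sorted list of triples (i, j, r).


Reconstructing r_w from the 9 given conditions:

  0  0  1  1
  0  1  2  2
  0  1  2  3
  1  2  3  4

the unique w with this rank table is (3, 2, 4, 1).

Rothe diagram D(w) (4 cells), 2 SE-corners (essential conditions):

[(1, 2, 0), (3, 1, 0)]


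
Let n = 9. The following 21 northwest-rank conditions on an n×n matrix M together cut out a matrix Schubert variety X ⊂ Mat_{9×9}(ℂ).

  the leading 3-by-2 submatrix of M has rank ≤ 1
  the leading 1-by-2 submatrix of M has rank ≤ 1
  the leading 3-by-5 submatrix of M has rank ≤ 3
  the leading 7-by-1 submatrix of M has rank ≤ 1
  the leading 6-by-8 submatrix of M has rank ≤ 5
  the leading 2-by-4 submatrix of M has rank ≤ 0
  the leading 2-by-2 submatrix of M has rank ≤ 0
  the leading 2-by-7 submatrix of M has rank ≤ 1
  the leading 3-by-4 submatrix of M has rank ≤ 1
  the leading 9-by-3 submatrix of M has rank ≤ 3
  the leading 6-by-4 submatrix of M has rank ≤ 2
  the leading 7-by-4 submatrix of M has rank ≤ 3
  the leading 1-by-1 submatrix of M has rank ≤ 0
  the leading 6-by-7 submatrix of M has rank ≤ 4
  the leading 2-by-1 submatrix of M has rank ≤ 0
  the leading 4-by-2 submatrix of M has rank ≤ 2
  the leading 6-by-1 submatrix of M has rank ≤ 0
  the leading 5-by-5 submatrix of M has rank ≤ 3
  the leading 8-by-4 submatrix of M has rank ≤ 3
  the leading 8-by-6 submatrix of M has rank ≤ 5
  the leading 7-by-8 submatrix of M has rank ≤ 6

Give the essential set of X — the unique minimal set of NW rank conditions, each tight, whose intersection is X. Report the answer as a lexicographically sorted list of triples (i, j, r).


Propagating the 21 rank bounds to every northwest block:

  R[1]: 0 0 0 0 1 1 1 1 1
  R[2]: 0 0 0 0 1 1 1 2 2
  R[3]: 0 1 1 1 2 2 2 3 3
  R[4]: 0 1 2 2 3 3 3 4 4
  R[5]: 0 1 2 2 3 4 4 5 5
  R[6]: 0 1 2 2 3 4 4 5 6
  R[7]: 1 2 3 3 4 5 5 6 7
  R[8]: 1 2 3 3 4 5 6 7 8
  R[9]: 1 2 3 4 5 6 7 8 9

so w = (5, 8, 2, 3, 6, 9, 1, 7, 4).

Rothe diagram D(w) (18 cells), 6 SE-corners (essential conditions):

[(2, 4, 0), (2, 7, 1), (6, 1, 0), (6, 4, 2), (6, 7, 4), (8, 4, 3)]


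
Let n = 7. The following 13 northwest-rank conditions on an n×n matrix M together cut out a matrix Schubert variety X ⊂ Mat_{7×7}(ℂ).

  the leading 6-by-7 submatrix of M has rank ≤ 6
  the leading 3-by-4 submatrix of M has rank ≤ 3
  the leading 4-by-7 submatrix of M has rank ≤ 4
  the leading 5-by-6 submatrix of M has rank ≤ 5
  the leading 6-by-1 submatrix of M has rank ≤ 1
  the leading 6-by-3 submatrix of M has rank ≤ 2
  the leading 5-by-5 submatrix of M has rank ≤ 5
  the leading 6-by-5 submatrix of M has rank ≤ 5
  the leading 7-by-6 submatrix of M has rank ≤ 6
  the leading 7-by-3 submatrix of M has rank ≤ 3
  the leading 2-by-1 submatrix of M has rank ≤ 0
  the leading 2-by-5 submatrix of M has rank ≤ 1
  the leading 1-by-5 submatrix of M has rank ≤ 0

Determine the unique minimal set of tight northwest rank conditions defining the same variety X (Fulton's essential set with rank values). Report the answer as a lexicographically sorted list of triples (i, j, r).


Reconstructing r_w from the 13 given conditions:

  R[1]: 0 | 0 | 0 | 0 | 0 | 1 | 1
  R[2]: 0 | 1 | 1 | 1 | 1 | 2 | 2
  R[3]: 1 | 2 | 2 | 2 | 2 | 3 | 3
  R[4]: 1 | 2 | 2 | 3 | 3 | 4 | 4
  R[5]: 1 | 2 | 2 | 3 | 4 | 5 | 5
  R[6]: 1 | 2 | 2 | 3 | 4 | 5 | 6
  R[7]: 1 | 2 | 3 | 4 | 5 | 6 | 7

so w = (6, 2, 1, 4, 5, 7, 3).

3 SE-corners of the 9-cell Rothe diagram give Ess(w):

[(1, 5, 0), (2, 1, 0), (6, 3, 2)]


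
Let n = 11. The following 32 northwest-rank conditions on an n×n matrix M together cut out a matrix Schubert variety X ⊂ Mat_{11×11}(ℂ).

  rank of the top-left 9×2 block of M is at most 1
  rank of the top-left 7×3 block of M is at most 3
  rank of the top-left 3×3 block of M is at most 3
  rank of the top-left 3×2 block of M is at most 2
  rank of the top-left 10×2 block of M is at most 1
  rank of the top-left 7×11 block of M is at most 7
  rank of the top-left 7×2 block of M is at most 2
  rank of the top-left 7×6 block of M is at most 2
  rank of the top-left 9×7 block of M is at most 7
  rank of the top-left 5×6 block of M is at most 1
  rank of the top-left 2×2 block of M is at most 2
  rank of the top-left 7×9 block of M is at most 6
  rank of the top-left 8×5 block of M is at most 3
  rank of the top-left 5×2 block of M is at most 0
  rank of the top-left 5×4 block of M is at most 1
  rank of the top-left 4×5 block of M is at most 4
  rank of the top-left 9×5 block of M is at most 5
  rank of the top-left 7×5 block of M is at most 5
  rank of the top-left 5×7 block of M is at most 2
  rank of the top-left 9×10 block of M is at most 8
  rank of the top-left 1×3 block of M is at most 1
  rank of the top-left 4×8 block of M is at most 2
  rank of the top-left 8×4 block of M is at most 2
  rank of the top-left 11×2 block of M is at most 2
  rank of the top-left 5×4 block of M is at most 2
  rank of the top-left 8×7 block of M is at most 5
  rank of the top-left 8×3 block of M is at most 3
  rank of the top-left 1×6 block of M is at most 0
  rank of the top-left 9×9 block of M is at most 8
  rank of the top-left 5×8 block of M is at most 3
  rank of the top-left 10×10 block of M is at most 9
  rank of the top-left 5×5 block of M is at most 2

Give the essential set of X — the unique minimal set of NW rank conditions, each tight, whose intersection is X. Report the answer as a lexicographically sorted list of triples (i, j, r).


Computing R[i][j] = min implied NW-rank bound (n=11, 32 conditions):

  row 1: 0 | 0 | 0 | 0 | 0 | 0 | 1 | 1 | 1 | 1 | 1
  row 2: 0 | 0 | 1 | 1 | 1 | 1 | 2 | 2 | 2 | 2 | 2
  row 3: 0 | 0 | 1 | 1 | 1 | 1 | 2 | 2 | 3 | 3 | 3
  row 4: 0 | 0 | 1 | 1 | 1 | 1 | 2 | 2 | 3 | 4 | 4
  row 5: 0 | 0 | 1 | 1 | 1 | 1 | 2 | 3 | 4 | 5 | 5
  row 6: 1 | 1 | 2 | 2 | 2 | 2 | 3 | 4 | 5 | 6 | 6
  row 7: 1 | 1 | 2 | 2 | 2 | 2 | 3 | 4 | 5 | 6 | 7
  row 8: 1 | 1 | 2 | 2 | 3 | 3 | 4 | 5 | 6 | 7 | 8
  row 9: 1 | 1 | 2 | 3 | 4 | 4 | 5 | 6 | 7 | 8 | 9
  row 10: 1 | 1 | 2 | 3 | 4 | 5 | 6 | 7 | 8 | 9 | 10
  row 11: 1 | 2 | 3 | 4 | 5 | 6 | 7 | 8 | 9 | 10 | 11

reading off 1-entries of Δ²R: w = (7, 3, 9, 10, 8, 1, 11, 5, 4, 6, 2).

|D(w)|=33, |Ess(w)|=7:

[(1, 6, 0), (4, 8, 2), (5, 2, 0), (5, 6, 1), (7, 6, 2), (8, 4, 2), (10, 2, 1)]


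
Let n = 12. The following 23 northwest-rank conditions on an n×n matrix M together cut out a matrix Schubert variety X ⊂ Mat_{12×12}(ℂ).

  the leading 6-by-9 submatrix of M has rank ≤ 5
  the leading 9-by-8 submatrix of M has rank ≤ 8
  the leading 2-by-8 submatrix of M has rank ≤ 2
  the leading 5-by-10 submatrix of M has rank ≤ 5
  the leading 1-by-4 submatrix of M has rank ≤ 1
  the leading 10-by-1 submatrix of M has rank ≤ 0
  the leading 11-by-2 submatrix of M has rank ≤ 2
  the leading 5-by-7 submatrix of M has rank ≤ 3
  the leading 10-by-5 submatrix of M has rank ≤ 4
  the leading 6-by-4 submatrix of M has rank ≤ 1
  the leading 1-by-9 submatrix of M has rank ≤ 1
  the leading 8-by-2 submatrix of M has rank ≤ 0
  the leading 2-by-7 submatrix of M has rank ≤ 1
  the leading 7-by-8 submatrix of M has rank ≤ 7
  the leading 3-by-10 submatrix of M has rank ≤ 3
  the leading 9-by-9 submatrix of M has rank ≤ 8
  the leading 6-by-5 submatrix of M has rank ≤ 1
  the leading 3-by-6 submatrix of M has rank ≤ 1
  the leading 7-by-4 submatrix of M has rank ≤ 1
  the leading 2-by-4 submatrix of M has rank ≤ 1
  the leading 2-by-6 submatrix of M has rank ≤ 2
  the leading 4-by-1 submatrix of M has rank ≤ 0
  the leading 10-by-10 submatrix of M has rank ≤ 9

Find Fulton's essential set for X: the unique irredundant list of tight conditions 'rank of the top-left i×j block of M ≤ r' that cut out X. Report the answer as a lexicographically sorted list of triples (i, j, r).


Rank table r_w(12×12) implied by the 23 constraints:

  R[1]: 0 | 0 | 1 | 1 | 1 | 1 | 1 | 1 | 1 | 1 | 1 | 1
  R[2]: 0 | 0 | 1 | 1 | 1 | 1 | 1 | 2 | 2 | 2 | 2 | 2
  R[3]: 0 | 0 | 1 | 1 | 1 | 1 | 2 | 3 | 3 | 3 | 3 | 3
  R[4]: 0 | 0 | 1 | 1 | 1 | 2 | 3 | 4 | 4 | 4 | 4 | 4
  R[5]: 0 | 0 | 1 | 1 | 1 | 2 | 3 | 4 | 5 | 5 | 5 | 5
  R[6]: 0 | 0 | 1 | 1 | 1 | 2 | 3 | 4 | 5 | 6 | 6 | 6
  R[7]: 0 | 0 | 1 | 1 | 2 | 3 | 4 | 5 | 6 | 7 | 7 | 7
  R[8]: 0 | 0 | 1 | 2 | 3 | 4 | 5 | 6 | 7 | 8 | 8 | 8
  R[9]: 0 | 1 | 2 | 3 | 4 | 5 | 6 | 7 | 8 | 9 | 9 | 9
  R[10]: 0 | 1 | 2 | 3 | 4 | 5 | 6 | 7 | 8 | 9 | 10 | 10
  R[11]: 1 | 2 | 3 | 4 | 5 | 6 | 7 | 8 | 9 | 10 | 11 | 11
  R[12]: 1 | 2 | 3 | 4 | 5 | 6 | 7 | 8 | 9 | 10 | 11 | 12

so w = (3, 8, 7, 6, 9, 10, 5, 4, 2, 11, 1, 12).

Rothe diagram D(w) (32 cells), 6 SE-corners (essential conditions):

[(2, 7, 1), (3, 6, 1), (6, 5, 1), (7, 4, 1), (8, 2, 0), (10, 1, 0)]


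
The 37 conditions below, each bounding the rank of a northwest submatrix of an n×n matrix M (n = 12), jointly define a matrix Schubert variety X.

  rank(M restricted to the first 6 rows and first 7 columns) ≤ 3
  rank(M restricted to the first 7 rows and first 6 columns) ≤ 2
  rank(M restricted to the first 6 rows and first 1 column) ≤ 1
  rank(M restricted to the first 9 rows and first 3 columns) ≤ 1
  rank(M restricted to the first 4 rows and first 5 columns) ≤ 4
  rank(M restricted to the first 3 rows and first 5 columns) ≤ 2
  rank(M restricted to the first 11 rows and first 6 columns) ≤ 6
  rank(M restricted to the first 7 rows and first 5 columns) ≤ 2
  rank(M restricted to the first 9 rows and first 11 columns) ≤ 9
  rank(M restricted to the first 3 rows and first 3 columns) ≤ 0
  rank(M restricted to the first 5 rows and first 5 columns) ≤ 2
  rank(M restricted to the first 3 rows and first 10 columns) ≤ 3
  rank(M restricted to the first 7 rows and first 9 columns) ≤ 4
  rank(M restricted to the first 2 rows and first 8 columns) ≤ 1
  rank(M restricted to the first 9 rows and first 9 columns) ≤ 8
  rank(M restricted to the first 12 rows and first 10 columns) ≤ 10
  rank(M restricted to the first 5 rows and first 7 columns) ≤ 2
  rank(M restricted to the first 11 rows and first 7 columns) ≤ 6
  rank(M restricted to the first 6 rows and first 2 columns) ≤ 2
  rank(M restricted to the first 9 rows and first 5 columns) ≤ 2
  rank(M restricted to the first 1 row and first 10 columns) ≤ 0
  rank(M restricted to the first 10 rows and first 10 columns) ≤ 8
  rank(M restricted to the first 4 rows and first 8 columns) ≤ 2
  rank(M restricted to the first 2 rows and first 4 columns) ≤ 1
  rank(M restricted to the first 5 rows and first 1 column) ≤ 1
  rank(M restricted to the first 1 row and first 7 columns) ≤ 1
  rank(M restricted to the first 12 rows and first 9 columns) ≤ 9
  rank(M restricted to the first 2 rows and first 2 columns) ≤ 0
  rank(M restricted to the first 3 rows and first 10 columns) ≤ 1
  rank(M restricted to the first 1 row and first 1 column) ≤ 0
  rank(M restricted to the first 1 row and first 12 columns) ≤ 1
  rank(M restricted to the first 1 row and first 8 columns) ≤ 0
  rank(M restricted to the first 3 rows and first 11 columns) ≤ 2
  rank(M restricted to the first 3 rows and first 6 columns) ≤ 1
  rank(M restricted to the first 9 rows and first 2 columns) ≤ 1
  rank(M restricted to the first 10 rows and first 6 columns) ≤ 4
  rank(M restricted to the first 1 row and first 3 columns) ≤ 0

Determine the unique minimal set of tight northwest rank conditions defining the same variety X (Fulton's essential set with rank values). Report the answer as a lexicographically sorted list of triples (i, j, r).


Propagating the 37 rank bounds to every northwest block:

  0 | 0 | 0 | 0 | 0 | 0 | 0 | 0 | 0 | 0 | 1 | 1
  0 | 0 | 0 | 1 | 1 | 1 | 1 | 1 | 1 | 1 | 2 | 2
  0 | 0 | 0 | 1 | 1 | 1 | 1 | 1 | 1 | 1 | 2 | 3
  1 | 1 | 1 | 2 | 2 | 2 | 2 | 2 | 2 | 2 | 3 | 4
  1 | 1 | 1 | 2 | 2 | 2 | 2 | 3 | 3 | 3 | 4 | 5
  1 | 1 | 1 | 2 | 2 | 2 | 3 | 4 | 4 | 4 | 5 | 6
  1 | 1 | 1 | 2 | 2 | 2 | 3 | 4 | 4 | 5 | 6 | 7
  1 | 1 | 1 | 2 | 2 | 3 | 4 | 5 | 5 | 6 | 7 | 8
  1 | 1 | 1 | 2 | 2 | 3 | 4 | 5 | 6 | 7 | 8 | 9
  1 | 2 | 2 | 3 | 3 | 4 | 5 | 6 | 7 | 8 | 9 | 10
  1 | 2 | 3 | 4 | 4 | 5 | 6 | 7 | 8 | 9 | 10 | 11
  1 | 2 | 3 | 4 | 5 | 6 | 7 | 8 | 9 | 10 | 11 | 12

the unique w with this rank table is (11, 4, 12, 1, 8, 7, 10, 6, 9, 2, 3, 5).

Fulton essential set (8 of the 42 Rothe cells):

[(1, 10, 0), (3, 3, 0), (3, 10, 1), (5, 7, 2), (7, 6, 2), (7, 9, 4), (9, 3, 1), (9, 5, 2)]


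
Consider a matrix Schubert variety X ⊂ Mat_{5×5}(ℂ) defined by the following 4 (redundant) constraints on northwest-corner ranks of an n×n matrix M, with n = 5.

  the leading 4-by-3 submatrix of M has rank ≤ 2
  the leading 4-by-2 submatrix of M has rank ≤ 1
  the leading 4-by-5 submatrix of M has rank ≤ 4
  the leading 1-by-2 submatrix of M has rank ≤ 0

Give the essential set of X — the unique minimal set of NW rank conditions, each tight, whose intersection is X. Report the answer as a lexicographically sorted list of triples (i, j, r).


Recovering R(i,j) via the rank-extension bound from the 4 conditions:

  0, 0, 1, 1, 1
  1, 1, 2, 2, 2
  1, 1, 2, 3, 3
  1, 1, 2, 3, 4
  1, 2, 3, 4, 5

hence w(1..5) = (3, 1, 4, 5, 2).

D(w) has 4 cells with 2 SE-corners; essential set:

[(1, 2, 0), (4, 2, 1)]


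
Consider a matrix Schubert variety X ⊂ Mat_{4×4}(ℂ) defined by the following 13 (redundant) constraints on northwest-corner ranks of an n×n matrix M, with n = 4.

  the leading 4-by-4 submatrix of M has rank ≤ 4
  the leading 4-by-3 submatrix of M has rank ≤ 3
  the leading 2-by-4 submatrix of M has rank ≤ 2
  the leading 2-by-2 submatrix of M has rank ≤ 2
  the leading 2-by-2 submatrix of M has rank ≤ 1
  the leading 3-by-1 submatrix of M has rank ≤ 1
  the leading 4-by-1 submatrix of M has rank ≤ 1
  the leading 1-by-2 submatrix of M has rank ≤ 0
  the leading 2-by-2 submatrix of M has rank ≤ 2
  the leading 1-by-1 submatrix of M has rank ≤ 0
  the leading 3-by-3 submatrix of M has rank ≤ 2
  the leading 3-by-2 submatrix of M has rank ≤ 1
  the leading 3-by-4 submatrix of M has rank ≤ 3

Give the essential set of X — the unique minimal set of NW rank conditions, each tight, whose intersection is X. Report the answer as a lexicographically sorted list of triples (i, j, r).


Recovering R(i,j) via the rank-extension bound from the 13 conditions:

  row 1: 0  0  1  1
  row 2: 1  1  2  2
  row 3: 1  1  2  3
  row 4: 1  2  3  4

hence w(1..4) = (3, 1, 4, 2).

Fulton essential set (2 of the 3 Rothe cells):

[(1, 2, 0), (3, 2, 1)]


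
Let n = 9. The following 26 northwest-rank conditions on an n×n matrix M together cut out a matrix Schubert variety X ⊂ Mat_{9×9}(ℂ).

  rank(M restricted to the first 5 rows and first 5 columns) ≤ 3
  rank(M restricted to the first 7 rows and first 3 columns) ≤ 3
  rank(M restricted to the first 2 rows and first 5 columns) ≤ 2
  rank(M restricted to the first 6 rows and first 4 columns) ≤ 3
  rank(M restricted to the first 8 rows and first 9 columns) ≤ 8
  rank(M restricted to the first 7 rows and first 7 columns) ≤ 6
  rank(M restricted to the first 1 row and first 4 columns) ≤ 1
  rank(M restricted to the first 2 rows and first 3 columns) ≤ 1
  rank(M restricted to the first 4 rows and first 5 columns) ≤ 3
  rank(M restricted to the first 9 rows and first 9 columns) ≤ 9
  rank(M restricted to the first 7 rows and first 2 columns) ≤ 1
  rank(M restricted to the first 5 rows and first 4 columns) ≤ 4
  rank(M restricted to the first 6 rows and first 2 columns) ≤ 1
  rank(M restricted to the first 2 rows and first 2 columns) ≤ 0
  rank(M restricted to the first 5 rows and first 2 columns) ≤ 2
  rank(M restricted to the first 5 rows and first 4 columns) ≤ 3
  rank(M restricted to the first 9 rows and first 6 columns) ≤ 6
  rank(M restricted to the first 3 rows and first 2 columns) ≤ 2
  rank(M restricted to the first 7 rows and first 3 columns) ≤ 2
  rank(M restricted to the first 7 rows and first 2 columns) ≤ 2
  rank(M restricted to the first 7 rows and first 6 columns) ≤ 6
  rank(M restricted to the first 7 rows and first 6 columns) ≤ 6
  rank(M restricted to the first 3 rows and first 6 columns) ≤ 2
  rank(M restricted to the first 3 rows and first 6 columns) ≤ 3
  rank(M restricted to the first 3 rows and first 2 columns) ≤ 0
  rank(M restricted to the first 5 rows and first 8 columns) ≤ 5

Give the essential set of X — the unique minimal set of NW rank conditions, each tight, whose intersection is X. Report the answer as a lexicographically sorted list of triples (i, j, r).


The tightest implied rank at each (i,j), from the 26 conditions:

  0  0  1  1  1  1  1  1  1
  0  0  1  2  2  2  2  2  2
  0  0  1  2  2  2  3  3  3
  1  1  2  3  3  3  4  4  4
  1  1  2  3  3  4  5  5  5
  1  1  2  3  4  5  6  6  6
  1  1  2  3  4  5  6  7  7
  1  2  3  4  5  6  7  8  8
  1  2  3  4  5  6  7  8  9

giving w = (3, 4, 7, 1, 6, 5, 8, 2, 9) via Δ²R.

D(w) has 12 cells with 4 SE-corners; essential set:

[(3, 2, 0), (3, 6, 2), (5, 5, 3), (7, 2, 1)]


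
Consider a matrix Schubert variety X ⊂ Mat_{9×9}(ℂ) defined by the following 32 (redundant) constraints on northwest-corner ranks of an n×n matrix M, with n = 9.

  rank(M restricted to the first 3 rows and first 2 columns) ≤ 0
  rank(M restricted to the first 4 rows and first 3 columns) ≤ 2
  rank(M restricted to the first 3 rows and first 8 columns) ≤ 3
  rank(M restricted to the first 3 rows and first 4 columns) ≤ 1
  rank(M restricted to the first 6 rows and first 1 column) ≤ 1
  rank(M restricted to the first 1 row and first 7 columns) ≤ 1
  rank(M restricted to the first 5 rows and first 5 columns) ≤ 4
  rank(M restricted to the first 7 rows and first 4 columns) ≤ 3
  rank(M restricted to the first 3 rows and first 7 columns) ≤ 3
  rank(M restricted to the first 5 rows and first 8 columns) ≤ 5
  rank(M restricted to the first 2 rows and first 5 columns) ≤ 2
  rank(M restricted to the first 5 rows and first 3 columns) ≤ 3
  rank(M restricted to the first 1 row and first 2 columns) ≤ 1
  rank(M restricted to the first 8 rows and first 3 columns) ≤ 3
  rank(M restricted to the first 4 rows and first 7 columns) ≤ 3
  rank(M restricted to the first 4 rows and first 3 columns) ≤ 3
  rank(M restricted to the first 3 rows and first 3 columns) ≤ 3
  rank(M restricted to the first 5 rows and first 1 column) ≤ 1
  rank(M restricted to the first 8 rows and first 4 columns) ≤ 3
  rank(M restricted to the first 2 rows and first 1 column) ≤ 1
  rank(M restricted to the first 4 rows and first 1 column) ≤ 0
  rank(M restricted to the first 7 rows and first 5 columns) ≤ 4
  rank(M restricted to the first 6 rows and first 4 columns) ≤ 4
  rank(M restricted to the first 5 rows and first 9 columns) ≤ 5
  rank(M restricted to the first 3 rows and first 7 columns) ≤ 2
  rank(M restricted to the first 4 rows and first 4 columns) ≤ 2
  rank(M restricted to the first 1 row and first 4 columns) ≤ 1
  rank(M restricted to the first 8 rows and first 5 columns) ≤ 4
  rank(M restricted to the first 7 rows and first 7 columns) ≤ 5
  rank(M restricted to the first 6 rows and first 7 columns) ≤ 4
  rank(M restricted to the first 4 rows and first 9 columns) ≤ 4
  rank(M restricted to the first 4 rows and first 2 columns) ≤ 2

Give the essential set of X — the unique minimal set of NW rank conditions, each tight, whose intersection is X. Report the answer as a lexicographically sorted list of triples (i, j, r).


The tightest implied rank at each (i,j), from the 32 conditions:

  i=1: 0 | 0 | 1 | 1 | 1 | 1 | 1 | 1 | 1
  i=2: 0 | 0 | 1 | 1 | 2 | 2 | 2 | 2 | 2
  i=3: 0 | 0 | 1 | 1 | 2 | 2 | 2 | 3 | 3
  i=4: 0 | 1 | 2 | 2 | 3 | 3 | 3 | 4 | 4
  i=5: 1 | 2 | 3 | 3 | 4 | 4 | 4 | 5 | 5
  i=6: 1 | 2 | 3 | 3 | 4 | 4 | 4 | 5 | 6
  i=7: 1 | 2 | 3 | 3 | 4 | 5 | 5 | 6 | 7
  i=8: 1 | 2 | 3 | 3 | 4 | 5 | 6 | 7 | 8
  i=9: 1 | 2 | 3 | 4 | 5 | 6 | 7 | 8 | 9

so w = (3, 5, 8, 2, 1, 9, 6, 7, 4).

|D(w)|=16, |Ess(w)|=6:

[(3, 2, 0), (3, 4, 1), (3, 7, 2), (4, 1, 0), (6, 7, 4), (8, 4, 3)]


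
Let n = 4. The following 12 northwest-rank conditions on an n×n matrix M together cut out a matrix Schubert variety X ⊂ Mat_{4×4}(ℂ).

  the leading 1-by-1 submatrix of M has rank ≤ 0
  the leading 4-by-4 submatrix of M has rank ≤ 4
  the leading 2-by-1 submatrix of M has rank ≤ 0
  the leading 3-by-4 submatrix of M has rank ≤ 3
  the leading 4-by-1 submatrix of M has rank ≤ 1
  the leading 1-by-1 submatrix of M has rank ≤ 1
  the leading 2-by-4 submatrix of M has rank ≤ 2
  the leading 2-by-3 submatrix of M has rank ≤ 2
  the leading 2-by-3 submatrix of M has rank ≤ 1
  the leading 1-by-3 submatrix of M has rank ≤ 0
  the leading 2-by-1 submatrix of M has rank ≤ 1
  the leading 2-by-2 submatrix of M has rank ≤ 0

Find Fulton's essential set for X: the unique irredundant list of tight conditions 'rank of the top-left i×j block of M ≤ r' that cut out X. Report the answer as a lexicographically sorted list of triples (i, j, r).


Recovering R(i,j) via the rank-extension bound from the 12 conditions:

  row 1: 0  0  0  1
  row 2: 0  0  1  2
  row 3: 1  1  2  3
  row 4: 1  2  3  4

giving w = (4, 3, 1, 2) via Δ²R.

Fulton essential set (2 of the 5 Rothe cells):

[(1, 3, 0), (2, 2, 0)]


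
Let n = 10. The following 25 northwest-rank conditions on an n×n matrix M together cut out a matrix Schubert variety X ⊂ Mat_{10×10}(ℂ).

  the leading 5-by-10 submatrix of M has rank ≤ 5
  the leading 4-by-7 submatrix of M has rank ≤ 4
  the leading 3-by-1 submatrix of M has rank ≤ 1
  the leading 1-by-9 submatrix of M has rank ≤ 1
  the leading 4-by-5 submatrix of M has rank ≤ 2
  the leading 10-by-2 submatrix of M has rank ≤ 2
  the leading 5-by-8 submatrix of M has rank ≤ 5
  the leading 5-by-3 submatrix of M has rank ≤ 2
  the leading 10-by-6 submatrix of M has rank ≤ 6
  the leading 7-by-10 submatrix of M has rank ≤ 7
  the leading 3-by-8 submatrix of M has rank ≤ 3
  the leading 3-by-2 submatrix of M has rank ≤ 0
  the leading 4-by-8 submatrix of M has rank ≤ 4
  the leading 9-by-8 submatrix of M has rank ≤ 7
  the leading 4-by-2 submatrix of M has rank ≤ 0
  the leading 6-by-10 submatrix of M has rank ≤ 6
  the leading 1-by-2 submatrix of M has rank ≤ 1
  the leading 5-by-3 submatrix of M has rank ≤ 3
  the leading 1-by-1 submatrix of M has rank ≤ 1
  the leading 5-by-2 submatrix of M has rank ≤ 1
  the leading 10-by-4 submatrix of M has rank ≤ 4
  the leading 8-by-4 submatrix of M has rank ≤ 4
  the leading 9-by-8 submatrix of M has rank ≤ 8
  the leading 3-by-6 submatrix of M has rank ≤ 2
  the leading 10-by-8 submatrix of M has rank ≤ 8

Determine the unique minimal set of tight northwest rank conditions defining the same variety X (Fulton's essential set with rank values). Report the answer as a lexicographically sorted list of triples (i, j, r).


Reconstructing r_w from the 25 given conditions:

  i=1: 0 0 1 1 1 1 1 1 1 1
  i=2: 0 0 1 2 2 2 2 2 2 2
  i=3: 0 0 1 2 2 2 3 3 3 3
  i=4: 0 0 1 2 2 3 4 4 4 4
  i=5: 1 1 2 3 3 4 5 5 5 5
  i=6: 1 2 3 4 4 5 6 6 6 6
  i=7: 1 2 3 4 5 6 7 7 7 7
  i=8: 1 2 3 4 5 6 7 7 8 8
  i=9: 1 2 3 4 5 6 7 7 8 9
  i=10: 1 2 3 4 5 6 7 8 9 10

the unique w with this rank table is (3, 4, 7, 6, 1, 2, 5, 9, 10, 8).

4 SE-corners of the 13-cell Rothe diagram give Ess(w):

[(3, 6, 2), (4, 2, 0), (4, 5, 2), (9, 8, 7)]


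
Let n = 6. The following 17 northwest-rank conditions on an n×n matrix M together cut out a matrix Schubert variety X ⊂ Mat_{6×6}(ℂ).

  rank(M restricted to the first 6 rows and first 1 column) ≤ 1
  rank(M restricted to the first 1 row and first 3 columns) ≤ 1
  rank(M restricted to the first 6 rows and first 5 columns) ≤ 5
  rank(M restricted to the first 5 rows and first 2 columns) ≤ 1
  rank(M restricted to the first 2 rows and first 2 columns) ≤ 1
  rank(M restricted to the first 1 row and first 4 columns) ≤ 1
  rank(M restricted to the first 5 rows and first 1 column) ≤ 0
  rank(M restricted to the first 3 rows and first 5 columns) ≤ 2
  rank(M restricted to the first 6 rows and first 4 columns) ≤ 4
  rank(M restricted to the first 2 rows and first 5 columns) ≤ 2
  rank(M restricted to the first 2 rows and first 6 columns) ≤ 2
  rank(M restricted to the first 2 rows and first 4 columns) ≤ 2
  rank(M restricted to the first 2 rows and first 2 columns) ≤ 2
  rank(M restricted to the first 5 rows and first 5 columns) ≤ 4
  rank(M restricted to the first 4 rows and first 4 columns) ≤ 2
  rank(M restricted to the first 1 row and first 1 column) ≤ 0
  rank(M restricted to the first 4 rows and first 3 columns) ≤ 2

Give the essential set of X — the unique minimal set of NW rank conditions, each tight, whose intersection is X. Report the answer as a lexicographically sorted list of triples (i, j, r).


Propagating the 17 rank bounds to every northwest block:

  0, 1, 1, 1, 1, 1
  0, 1, 2, 2, 2, 2
  0, 1, 2, 2, 2, 3
  0, 1, 2, 2, 3, 4
  0, 1, 2, 3, 4, 5
  1, 2, 3, 4, 5, 6

the unique w with this rank table is (2, 3, 6, 5, 4, 1).

D(w) has 8 cells with 3 SE-corners; essential set:

[(3, 5, 2), (4, 4, 2), (5, 1, 0)]


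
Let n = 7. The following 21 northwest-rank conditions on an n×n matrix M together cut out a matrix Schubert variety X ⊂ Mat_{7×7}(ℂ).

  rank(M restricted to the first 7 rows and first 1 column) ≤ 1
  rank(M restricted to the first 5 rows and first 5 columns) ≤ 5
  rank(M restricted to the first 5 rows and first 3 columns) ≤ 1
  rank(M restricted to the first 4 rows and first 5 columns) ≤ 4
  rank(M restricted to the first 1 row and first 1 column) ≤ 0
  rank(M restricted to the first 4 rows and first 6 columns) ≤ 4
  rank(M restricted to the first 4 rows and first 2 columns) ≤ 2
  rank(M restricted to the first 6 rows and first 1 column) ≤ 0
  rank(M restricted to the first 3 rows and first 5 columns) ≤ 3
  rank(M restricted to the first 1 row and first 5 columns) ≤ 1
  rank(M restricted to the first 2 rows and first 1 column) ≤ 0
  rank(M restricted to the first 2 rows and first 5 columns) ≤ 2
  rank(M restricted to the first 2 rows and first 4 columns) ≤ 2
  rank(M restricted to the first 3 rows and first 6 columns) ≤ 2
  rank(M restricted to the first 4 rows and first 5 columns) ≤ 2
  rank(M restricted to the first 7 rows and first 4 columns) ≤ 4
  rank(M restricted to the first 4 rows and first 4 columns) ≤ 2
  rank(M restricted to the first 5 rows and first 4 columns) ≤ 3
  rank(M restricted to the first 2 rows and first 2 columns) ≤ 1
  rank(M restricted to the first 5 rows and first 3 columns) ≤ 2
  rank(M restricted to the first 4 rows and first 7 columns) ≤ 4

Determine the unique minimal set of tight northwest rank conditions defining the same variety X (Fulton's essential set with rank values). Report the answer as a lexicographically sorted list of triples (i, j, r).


Recovering R(i,j) via the rank-extension bound from the 21 conditions:

  i=1: 0, 1, 1, 1, 1, 1, 1
  i=2: 0, 1, 1, 2, 2, 2, 2
  i=3: 0, 1, 1, 2, 2, 2, 3
  i=4: 0, 1, 1, 2, 2, 3, 4
  i=5: 0, 1, 1, 2, 3, 4, 5
  i=6: 0, 1, 2, 3, 4, 5, 6
  i=7: 1, 2, 3, 4, 5, 6, 7

giving w = (2, 4, 7, 6, 5, 3, 1) via Δ²R.

Rothe diagram D(w) (13 cells), 4 SE-corners (essential conditions):

[(3, 6, 2), (4, 5, 2), (5, 3, 1), (6, 1, 0)]


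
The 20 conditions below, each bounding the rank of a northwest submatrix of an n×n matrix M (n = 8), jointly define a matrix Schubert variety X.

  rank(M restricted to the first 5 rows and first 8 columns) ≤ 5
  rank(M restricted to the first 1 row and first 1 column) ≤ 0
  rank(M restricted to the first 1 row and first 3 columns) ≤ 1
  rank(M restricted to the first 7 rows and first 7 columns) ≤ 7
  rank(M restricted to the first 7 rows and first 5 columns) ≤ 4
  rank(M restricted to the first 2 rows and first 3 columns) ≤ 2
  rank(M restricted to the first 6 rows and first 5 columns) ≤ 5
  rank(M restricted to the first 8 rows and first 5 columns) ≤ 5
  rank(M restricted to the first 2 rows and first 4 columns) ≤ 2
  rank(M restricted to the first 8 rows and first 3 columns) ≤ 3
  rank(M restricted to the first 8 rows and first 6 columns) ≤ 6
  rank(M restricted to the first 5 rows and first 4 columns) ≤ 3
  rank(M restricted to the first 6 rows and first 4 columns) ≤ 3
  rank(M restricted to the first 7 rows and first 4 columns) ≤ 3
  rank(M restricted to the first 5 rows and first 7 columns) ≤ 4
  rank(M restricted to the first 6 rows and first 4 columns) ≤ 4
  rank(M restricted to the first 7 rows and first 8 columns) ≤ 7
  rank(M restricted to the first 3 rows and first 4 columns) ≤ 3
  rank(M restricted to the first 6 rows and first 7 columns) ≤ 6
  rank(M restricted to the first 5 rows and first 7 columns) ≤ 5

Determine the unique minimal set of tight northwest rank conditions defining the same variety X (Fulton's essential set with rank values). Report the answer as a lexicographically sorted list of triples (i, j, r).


Rank table r_w(8×8) implied by the 20 constraints:

  R[1]: 0 | 1 | 1 | 1 | 1 | 1 | 1 | 1
  R[2]: 1 | 2 | 2 | 2 | 2 | 2 | 2 | 2
  R[3]: 1 | 2 | 3 | 3 | 3 | 3 | 3 | 3
  R[4]: 1 | 2 | 3 | 3 | 4 | 4 | 4 | 4
  R[5]: 1 | 2 | 3 | 3 | 4 | 4 | 4 | 5
  R[6]: 1 | 2 | 3 | 3 | 4 | 5 | 5 | 6
  R[7]: 1 | 2 | 3 | 3 | 4 | 5 | 6 | 7
  R[8]: 1 | 2 | 3 | 4 | 5 | 6 | 7 | 8

the unique w with this rank table is (2, 1, 3, 5, 8, 6, 7, 4).

Fulton essential set (3 of the 7 Rothe cells):

[(1, 1, 0), (5, 7, 4), (7, 4, 3)]


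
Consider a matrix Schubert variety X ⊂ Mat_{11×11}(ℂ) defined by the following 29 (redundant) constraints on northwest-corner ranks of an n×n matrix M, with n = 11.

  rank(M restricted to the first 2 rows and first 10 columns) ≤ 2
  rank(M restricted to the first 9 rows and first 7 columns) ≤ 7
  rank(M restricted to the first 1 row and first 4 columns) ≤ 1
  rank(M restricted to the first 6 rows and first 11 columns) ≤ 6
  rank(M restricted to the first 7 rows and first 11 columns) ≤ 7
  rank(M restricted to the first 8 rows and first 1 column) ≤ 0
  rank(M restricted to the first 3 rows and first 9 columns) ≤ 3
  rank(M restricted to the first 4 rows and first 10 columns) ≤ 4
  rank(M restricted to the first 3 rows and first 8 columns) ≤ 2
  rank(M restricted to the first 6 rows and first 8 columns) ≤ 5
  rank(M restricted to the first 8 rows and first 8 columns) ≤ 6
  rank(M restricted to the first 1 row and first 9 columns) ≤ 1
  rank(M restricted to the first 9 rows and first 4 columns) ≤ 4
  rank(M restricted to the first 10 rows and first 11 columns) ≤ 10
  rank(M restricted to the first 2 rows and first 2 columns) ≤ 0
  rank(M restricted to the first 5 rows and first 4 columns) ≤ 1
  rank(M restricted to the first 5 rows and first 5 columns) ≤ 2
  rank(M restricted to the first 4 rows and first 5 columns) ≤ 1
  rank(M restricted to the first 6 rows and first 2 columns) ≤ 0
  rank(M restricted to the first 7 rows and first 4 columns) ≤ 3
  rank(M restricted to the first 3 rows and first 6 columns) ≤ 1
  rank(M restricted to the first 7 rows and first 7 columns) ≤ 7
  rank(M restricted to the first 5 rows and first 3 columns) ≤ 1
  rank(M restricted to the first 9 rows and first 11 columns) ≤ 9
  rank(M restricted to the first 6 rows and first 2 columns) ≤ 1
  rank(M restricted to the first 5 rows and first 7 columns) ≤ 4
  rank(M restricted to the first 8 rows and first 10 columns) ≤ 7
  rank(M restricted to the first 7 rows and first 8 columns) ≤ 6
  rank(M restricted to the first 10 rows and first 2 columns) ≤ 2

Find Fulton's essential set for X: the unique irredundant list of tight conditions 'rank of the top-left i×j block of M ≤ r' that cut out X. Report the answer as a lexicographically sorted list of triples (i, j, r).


The tightest implied rank at each (i,j), from the 29 conditions:

  row 1: 0  0  1  1  1  1  1  1  1  1  1
  row 2: 0  0  1  1  1  1  2  2  2  2  2
  row 3: 0  0  1  1  1  1  2  2  3  3  3
  row 4: 0  0  1  1  1  2  3  3  4  4  4
  row 5: 0  0  1  1  2  3  4  4  5  5  5
  row 6: 0  0  1  2  3  4  5  5  6  6  6
  row 7: 0  1  2  3  4  5  6  6  7  7  7
  row 8: 0  1  2  3  4  5  6  6  7  7  8
  row 9: 1  2  3  4  5  6  7  7  8  8  9
  row 10: 1  2  3  4  5  6  7  8  9  9  10
  row 11: 1  2  3  4  5  6  7  8  9  10  11

second differences of R give the permutation w = (3, 7, 9, 6, 5, 4, 2, 11, 1, 8, 10).

Fulton essential set (8 of the 26 Rothe cells):

[(3, 6, 1), (3, 8, 2), (4, 5, 1), (5, 4, 1), (6, 2, 0), (8, 1, 0), (8, 8, 6), (8, 10, 7)]


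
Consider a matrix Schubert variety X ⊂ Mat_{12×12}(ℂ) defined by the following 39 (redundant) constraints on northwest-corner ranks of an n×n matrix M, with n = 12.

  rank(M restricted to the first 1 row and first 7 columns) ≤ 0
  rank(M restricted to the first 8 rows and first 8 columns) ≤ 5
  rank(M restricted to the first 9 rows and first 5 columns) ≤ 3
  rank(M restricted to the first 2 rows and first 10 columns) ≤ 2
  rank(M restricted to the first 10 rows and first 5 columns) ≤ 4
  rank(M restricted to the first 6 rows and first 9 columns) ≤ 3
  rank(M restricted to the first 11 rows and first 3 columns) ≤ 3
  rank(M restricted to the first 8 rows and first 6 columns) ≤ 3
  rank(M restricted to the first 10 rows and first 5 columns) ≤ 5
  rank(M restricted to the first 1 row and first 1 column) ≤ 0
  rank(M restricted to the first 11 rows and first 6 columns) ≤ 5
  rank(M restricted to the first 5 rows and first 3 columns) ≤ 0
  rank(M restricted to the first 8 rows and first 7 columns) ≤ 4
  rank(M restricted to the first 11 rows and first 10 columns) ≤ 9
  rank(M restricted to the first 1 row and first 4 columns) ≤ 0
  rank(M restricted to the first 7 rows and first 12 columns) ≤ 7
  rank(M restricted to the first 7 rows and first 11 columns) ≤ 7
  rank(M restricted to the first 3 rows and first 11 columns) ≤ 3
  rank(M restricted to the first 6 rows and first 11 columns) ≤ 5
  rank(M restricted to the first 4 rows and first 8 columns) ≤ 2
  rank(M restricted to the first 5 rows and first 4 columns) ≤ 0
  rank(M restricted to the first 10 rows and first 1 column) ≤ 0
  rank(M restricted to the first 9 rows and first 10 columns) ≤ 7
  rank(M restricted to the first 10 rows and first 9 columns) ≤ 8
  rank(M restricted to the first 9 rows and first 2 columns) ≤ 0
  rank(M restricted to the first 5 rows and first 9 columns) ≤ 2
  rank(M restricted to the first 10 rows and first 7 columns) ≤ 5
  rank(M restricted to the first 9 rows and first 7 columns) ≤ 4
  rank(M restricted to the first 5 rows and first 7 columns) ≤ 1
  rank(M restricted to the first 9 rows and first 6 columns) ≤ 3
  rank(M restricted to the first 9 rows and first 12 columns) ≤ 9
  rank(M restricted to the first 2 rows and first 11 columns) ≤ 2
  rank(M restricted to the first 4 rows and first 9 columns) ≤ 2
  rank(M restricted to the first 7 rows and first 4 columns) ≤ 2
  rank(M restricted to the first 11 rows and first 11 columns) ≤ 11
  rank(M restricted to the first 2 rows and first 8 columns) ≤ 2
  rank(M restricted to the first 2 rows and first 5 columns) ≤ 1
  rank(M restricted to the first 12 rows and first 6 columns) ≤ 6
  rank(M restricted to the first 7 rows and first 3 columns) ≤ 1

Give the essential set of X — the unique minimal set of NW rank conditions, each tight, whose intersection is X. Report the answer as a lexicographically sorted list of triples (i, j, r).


Computing R[i][j] = min implied NW-rank bound (n=12, 39 conditions):

  0, 0, 0, 0, 0, 0, 0, 1, 1, 1, 1, 1
  0, 0, 0, 0, 1, 1, 1, 2, 2, 2, 2, 2
  0, 0, 0, 0, 1, 1, 1, 2, 2, 3, 3, 3
  0, 0, 0, 0, 1, 1, 1, 2, 2, 3, 4, 4
  0, 0, 0, 0, 1, 1, 1, 2, 2, 3, 4, 5
  0, 0, 1, 1, 2, 2, 2, 3, 3, 4, 5, 6
  0, 0, 1, 2, 3, 3, 3, 4, 4, 5, 6, 7
  0, 0, 1, 2, 3, 3, 4, 5, 5, 6, 7, 8
  0, 0, 1, 2, 3, 3, 4, 5, 6, 7, 8, 9
  0, 1, 2, 3, 4, 4, 5, 6, 7, 8, 9, 10
  1, 2, 3, 4, 5, 5, 6, 7, 8, 9, 10, 11
  1, 2, 3, 4, 5, 6, 7, 8, 9, 10, 11, 12

the unique w with this rank table is (8, 5, 10, 11, 12, 3, 4, 7, 9, 2, 1, 6).

Fulton essential set (7 of the 43 Rothe cells):

[(1, 7, 0), (5, 4, 0), (5, 7, 1), (5, 9, 2), (9, 2, 0), (9, 6, 3), (10, 1, 0)]
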